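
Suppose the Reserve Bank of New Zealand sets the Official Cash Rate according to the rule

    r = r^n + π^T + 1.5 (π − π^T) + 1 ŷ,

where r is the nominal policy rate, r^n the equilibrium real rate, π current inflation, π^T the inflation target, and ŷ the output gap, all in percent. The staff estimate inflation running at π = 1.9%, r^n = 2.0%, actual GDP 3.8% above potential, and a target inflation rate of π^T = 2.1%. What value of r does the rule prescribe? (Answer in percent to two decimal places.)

Output 3.8% above potential → ŷ = 3.8.
r = 2.0 + 2.1 + 1.5 × (1.9 − 2.1) + 1 × 3.8
   = 2.0 + 2.1 − 0.3 + 3.8 = 7.60

7.60%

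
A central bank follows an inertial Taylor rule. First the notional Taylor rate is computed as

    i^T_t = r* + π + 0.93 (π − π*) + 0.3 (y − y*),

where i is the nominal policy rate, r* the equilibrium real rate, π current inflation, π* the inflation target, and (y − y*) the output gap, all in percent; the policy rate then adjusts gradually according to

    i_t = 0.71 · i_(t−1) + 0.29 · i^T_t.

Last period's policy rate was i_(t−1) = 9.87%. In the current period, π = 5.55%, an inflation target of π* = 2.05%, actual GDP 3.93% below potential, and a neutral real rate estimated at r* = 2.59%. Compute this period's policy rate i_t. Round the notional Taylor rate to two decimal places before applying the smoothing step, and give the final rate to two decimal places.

Output 3.93% below potential → (y − y*) = -3.93.
i^T_t = 2.59 + 5.55 + 0.93 × (5.55 − 2.05) + 0.3 × (-3.93)
   = 2.59 + 5.55 + 3.255 − 1.179 = 10.22
i_t = 0.71 × 9.87 + 0.29 × 10.22 = 7.0077 + 2.9638 = 9.97

9.97%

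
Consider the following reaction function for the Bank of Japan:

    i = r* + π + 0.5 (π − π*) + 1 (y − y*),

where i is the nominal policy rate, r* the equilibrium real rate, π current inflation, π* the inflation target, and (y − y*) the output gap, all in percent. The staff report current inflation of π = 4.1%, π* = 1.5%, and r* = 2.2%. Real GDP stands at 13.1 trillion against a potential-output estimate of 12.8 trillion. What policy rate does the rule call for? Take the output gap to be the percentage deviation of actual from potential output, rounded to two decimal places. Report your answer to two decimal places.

Output gap = 100 × (13.1 − 12.8) / 12.8 = 2.34%.
i = 2.20 + 4.10 + 0.5 × (4.10 − 1.50) + 1 × 2.34
   = 2.20 + 4.1 + 1.3 + 2.34 = 9.94

9.94%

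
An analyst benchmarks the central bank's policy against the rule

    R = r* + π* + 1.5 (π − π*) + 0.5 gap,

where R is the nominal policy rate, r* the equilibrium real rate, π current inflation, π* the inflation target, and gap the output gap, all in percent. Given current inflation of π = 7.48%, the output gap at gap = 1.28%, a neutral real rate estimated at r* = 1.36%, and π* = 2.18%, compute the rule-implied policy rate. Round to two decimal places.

R = 1.36 + 2.18 + 1.5 × (7.48 − 2.18) + 0.5 × 1.28
   = 1.36 + 2.18 + 7.95 + 0.64 = 12.13

12.13%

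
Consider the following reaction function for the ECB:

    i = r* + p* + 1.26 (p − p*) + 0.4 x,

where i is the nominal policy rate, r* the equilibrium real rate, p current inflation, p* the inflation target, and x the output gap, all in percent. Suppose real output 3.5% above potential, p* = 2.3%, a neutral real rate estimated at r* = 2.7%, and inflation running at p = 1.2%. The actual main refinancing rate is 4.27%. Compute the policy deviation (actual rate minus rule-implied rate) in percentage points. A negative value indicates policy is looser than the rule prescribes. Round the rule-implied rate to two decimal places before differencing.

-0.74 pp

Output 3.5% above potential → x = 3.5.
i = 2.7 + 2.3 + 1.26 × (1.2 − 2.3) + 0.4 × 3.5
   = 2.7 + 2.3 − 1.386 + 1.4 = 5.01
Deviation = 4.27 − 5.01 = -0.74 pp.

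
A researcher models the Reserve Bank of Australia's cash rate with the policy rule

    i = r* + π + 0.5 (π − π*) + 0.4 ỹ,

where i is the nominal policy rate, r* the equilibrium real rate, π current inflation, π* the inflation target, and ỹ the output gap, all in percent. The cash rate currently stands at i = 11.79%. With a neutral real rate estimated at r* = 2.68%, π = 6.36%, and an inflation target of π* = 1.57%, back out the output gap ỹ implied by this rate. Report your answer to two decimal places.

0.89%

0.4 ỹ = 11.79 − 2.68 − 6.36 − 0.5 × (6.36 − 1.57) = 0.355
ỹ = 0.355 / 0.4 = 0.89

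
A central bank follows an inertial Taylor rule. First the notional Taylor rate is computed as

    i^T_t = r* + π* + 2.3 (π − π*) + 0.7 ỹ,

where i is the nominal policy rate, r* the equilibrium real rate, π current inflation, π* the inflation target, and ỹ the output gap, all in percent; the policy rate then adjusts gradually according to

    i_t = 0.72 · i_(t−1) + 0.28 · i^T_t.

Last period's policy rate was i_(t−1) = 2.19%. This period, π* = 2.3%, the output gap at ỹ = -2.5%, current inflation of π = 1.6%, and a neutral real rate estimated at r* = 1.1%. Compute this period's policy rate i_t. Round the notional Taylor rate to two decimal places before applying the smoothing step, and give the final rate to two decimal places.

i^T_t = 1.1 + 2.3 + 2.3 × (1.6 − 2.3) + 0.7 × (-2.5)
   = 1.1 + 2.3 − 1.61 − 1.75 = 0.04
i_t = 0.72 × 2.19 + 0.28 × 0.04 = 1.5768 + 0.0112 = 1.59

1.59%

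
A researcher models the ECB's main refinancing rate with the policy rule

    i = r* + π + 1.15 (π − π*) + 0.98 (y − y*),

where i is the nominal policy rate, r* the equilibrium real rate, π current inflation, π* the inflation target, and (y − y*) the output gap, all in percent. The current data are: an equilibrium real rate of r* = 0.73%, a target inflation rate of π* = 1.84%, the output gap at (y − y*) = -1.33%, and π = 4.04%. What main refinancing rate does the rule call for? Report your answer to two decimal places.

6.00%

i = 0.73 + 4.04 + 1.15 × (4.04 − 1.84) + 0.98 × (-1.33)
   = 0.73 + 4.04 + 2.53 − 1.3034 = 6.00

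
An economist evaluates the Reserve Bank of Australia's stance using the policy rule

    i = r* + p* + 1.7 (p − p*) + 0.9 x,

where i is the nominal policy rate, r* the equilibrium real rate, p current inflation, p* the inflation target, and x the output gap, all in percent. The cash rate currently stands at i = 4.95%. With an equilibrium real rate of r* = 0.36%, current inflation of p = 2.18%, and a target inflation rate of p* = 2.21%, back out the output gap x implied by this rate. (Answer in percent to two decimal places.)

0.9 x = 4.95 − 0.36 − 2.21 − 1.7 × (2.18 − 2.21) = 2.431
x = 2.431 / 0.9 = 2.70

2.70%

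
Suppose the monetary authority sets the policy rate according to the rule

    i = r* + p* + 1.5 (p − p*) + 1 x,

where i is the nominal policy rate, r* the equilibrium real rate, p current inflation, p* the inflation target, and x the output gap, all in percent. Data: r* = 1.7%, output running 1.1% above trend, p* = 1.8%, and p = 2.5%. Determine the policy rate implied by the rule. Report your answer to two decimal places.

5.65%

Output 1.1% above potential → x = 1.1.
i = 1.7 + 1.8 + 1.5 × (2.5 − 1.8) + 1 × 1.1
   = 1.7 + 1.8 + 1.05 + 1.1 = 5.65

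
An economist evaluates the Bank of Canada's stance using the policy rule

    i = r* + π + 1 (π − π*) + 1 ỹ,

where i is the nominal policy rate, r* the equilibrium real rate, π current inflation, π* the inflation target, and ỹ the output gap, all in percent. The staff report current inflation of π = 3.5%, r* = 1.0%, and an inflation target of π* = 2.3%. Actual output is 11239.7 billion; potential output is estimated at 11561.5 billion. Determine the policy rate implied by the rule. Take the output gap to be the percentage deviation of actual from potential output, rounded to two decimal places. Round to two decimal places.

2.92%

Output gap = 100 × (11239.7 − 11561.5) / 11561.5 = -2.78%.
i = 1.00 + 3.50 + 1 × (3.50 − 2.30) + 1 × (-2.78)
   = 1.00 + 3.5 + 1.2 − 2.78 = 2.92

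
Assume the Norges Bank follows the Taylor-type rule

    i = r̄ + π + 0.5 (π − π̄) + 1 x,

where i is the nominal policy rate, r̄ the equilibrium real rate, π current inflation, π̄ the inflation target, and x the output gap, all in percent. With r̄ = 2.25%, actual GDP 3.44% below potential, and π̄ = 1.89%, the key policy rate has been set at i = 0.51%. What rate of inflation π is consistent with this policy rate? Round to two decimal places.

Output 3.44% below potential → x = -3.44.
Collecting π: i = r̄ + (1 + 0.5) π − 0.5 π̄ + 1 x
1.5 π = 0.51 − 2.25 + 0.5 × 1.89 − 1 × (-3.44) = 2.645
π = 2.645 / 1.5 = 1.76

1.76%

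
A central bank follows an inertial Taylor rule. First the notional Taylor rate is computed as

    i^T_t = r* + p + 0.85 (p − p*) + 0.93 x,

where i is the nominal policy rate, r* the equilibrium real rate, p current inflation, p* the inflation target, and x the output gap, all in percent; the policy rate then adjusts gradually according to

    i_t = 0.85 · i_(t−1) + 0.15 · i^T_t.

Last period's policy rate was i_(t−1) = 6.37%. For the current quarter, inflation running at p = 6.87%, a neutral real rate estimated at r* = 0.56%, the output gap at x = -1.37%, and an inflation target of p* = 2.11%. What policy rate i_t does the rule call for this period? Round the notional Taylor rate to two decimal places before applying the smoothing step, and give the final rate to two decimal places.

i^T_t = 0.56 + 6.87 + 0.85 × (6.87 − 2.11) + 0.93 × (-1.37)
   = 0.56 + 6.87 + 4.046 − 1.2741 = 10.20
i_t = 0.85 × 6.37 + 0.15 × 10.20 = 5.4145 + 1.53 = 6.94

6.94%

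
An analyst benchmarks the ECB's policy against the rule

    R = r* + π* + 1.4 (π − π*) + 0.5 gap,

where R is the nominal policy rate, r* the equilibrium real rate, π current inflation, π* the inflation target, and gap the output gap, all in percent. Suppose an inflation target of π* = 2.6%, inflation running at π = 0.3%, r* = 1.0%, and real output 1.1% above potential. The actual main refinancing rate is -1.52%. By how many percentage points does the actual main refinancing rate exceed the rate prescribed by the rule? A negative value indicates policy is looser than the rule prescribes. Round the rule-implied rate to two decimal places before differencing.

-2.45 pp

Output 1.1% above potential → gap = 1.1.
R = 1.0 + 2.6 + 1.4 × (0.3 − 2.6) + 0.5 × 1.1
   = 1.0 + 2.6 − 3.22 + 0.55 = 0.93
Deviation = -1.52 − 0.93 = -2.45 pp.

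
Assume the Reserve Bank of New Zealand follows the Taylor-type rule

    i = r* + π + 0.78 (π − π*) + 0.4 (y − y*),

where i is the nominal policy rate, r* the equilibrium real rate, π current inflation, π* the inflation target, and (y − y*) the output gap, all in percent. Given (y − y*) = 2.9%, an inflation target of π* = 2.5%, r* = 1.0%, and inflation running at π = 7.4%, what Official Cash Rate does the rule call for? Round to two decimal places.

i = 1.0 + 7.4 + 0.78 × (7.4 − 2.5) + 0.4 × 2.9
   = 1.0 + 7.4 + 3.822 + 1.16 = 13.38

13.38%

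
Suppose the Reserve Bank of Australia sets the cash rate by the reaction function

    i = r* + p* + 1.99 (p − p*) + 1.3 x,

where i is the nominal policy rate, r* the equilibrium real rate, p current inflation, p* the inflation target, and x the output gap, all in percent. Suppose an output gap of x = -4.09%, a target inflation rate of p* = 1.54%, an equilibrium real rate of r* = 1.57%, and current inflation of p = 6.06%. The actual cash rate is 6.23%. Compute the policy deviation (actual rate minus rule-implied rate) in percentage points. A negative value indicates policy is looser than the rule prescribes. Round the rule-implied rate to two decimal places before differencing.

i = 1.57 + 1.54 + 1.99 × (6.06 − 1.54) + 1.3 × (-4.09)
   = 1.57 + 1.54 + 8.9948 − 5.317 = 6.79
Deviation = 6.23 − 6.79 = -0.56 pp.

-0.56 pp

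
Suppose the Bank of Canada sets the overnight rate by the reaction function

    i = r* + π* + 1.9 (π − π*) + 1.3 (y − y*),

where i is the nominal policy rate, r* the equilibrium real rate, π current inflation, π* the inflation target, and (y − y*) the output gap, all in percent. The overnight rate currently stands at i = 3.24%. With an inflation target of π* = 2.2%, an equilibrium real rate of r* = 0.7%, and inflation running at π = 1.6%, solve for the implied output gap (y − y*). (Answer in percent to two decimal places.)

1.14%

1.3 (y − y*) = 3.24 − 0.7 − 2.2 − 1.9 × (1.6 − 2.2) = 1.48
(y − y*) = 1.48 / 1.3 = 1.14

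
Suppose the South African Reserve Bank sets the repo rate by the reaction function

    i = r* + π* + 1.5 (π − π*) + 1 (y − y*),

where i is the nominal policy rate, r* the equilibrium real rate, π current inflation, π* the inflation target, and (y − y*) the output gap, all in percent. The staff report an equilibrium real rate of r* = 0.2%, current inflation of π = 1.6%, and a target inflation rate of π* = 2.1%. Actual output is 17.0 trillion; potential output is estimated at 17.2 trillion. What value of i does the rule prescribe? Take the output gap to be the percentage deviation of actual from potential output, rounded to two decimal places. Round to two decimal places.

Output gap = 100 × (17.0 − 17.2) / 17.2 = -1.16%.
i = 0.20 + 2.10 + 1.5 × (1.60 − 2.10) + 1 × (-1.16)
   = 0.20 + 2.1 − 0.75 − 1.16 = 0.39

0.39%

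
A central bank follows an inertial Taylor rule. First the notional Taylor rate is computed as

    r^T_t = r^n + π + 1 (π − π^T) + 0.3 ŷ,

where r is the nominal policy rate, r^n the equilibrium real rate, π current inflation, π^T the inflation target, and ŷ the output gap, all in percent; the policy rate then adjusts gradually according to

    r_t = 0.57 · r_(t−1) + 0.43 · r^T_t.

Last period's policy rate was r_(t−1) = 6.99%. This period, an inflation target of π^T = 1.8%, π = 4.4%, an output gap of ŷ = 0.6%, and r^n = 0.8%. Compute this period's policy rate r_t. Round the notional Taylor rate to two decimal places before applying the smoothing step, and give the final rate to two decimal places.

r^T_t = 0.8 + 4.4 + 1 × (4.4 − 1.8) + 0.3 × 0.6
   = 0.8 + 4.4 + 2.6 + 0.18 = 7.98
r_t = 0.57 × 6.99 + 0.43 × 7.98 = 3.9843 + 3.4314 = 7.42

7.42%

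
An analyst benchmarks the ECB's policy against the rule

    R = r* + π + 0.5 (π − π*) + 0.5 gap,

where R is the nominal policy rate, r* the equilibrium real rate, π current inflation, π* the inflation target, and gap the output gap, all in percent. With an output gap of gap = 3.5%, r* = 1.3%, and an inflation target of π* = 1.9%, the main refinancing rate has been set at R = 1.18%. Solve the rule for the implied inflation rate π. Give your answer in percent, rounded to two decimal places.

Collecting π: R = r* + (1 + 0.5) π − 0.5 π* + 0.5 gap
1.5 π = 1.18 − 1.3 + 0.5 × 1.9 − 0.5 × 3.5 = -0.92
π = -0.92 / 1.5 = -0.61

-0.61%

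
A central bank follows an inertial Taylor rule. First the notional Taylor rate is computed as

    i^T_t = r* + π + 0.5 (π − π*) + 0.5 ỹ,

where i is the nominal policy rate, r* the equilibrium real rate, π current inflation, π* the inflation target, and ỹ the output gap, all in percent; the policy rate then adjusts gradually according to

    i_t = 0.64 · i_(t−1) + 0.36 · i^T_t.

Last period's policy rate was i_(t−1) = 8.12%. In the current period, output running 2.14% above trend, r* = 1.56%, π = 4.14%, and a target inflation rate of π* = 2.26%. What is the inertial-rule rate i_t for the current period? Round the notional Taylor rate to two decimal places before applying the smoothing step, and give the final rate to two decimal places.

Output 2.14% above potential → ỹ = 2.14.
i^T_t = 1.56 + 4.14 + 0.5 × (4.14 − 2.26) + 0.5 × 2.14
   = 1.56 + 4.14 + 0.94 + 1.07 = 7.71
i_t = 0.64 × 8.12 + 0.36 × 7.71 = 5.1968 + 2.7756 = 7.97

7.97%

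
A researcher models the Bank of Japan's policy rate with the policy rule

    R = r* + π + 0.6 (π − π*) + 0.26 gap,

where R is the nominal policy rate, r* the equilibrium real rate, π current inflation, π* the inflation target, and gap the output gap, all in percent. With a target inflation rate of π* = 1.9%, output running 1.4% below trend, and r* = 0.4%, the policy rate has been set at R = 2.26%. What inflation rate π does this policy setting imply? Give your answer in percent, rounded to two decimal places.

Output 1.4% below potential → gap = -1.4.
Collecting π: R = r* + (1 + 0.6) π − 0.6 π* + 0.26 gap
1.6 π = 2.26 − 0.4 + 0.6 × 1.9 − 0.26 × (-1.4) = 3.364
π = 3.364 / 1.6 = 2.10

2.10%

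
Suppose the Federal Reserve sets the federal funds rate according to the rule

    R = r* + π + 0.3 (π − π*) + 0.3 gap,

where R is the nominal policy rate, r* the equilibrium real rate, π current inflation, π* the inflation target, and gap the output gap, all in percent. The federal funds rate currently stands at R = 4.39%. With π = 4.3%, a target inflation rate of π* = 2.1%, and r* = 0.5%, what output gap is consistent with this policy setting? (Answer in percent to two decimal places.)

0.3 gap = 4.39 − 0.5 − 4.3 − 0.3 × (4.3 − 2.1) = -1.07
gap = -1.07 / 0.3 = -3.57

-3.57%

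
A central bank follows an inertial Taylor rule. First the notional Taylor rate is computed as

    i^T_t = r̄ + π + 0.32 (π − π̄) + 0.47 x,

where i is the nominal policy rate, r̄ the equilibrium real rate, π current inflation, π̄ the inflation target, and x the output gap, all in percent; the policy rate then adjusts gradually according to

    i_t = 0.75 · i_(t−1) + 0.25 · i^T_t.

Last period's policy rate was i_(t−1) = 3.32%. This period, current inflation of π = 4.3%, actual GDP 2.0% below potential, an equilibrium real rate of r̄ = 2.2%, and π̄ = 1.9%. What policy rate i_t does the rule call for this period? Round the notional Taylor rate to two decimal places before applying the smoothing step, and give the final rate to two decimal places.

4.07%

Output 2.0% below potential → x = -2.0.
i^T_t = 2.2 + 4.3 + 0.32 × (4.3 − 1.9) + 0.47 × (-2.0)
   = 2.2 + 4.3 + 0.768 − 0.94 = 6.33
i_t = 0.75 × 3.32 + 0.25 × 6.33 = 2.49 + 1.5825 = 4.07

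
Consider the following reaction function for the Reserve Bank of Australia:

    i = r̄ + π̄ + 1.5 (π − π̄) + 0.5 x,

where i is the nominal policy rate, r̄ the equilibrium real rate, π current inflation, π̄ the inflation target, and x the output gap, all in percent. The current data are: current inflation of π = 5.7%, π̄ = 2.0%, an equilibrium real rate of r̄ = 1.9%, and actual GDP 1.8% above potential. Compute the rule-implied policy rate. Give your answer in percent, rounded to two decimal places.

Output 1.8% above potential → x = 1.8.
i = 1.9 + 2.0 + 1.5 × (5.7 − 2.0) + 0.5 × 1.8
   = 1.9 + 2 + 5.55 + 0.9 = 10.35

10.35%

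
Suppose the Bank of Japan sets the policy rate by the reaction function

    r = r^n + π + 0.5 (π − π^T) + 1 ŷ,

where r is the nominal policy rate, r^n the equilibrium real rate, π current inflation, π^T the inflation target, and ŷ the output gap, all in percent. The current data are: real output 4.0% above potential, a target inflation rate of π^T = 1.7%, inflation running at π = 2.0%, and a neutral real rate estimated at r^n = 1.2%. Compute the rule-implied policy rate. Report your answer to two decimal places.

Output 4.0% above potential → ŷ = 4.0.
r = 1.2 + 2.0 + 0.5 × (2.0 − 1.7) + 1 × 4.0
   = 1.2 + 2 + 0.15 + 4 = 7.35

7.35%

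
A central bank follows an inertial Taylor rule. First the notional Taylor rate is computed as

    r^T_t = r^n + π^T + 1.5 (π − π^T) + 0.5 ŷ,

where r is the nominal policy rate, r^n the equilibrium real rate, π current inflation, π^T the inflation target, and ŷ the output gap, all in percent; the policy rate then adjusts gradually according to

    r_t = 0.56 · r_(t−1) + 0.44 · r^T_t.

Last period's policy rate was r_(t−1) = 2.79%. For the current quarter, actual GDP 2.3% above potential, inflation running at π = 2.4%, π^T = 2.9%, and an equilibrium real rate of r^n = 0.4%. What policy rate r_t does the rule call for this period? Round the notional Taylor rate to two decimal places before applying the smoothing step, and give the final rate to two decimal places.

Output 2.3% above potential → ŷ = 2.3.
r^T_t = 0.4 + 2.9 + 1.5 × (2.4 − 2.9) + 0.5 × 2.3
   = 0.4 + 2.9 − 0.75 + 1.15 = 3.70
r_t = 0.56 × 2.79 + 0.44 × 3.70 = 1.5624 + 1.628 = 3.19

3.19%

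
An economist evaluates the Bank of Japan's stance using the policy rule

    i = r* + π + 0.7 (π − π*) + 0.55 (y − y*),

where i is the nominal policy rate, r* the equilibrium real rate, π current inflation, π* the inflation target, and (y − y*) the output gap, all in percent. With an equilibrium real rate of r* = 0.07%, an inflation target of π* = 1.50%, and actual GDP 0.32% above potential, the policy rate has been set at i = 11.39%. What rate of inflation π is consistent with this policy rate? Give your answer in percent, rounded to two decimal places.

Output 0.32% above potential → (y − y*) = 0.32.
Collecting π: i = r* + (1 + 0.7) π − 0.7 π* + 0.55 (y − y*)
1.7 π = 11.39 − 0.07 + 0.7 × 1.50 − 0.55 × 0.32 = 12.194
π = 12.194 / 1.7 = 7.17

7.17%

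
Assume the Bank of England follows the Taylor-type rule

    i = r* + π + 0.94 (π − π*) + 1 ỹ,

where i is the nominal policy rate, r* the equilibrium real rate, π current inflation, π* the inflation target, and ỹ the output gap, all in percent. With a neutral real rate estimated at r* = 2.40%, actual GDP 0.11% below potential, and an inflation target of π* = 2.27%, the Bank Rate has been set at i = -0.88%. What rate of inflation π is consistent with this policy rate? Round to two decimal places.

-0.53%

Output 0.11% below potential → ỹ = -0.11.
Collecting π: i = r* + (1 + 0.94) π − 0.94 π* + 1 ỹ
1.94 π = -0.88 − 2.40 + 0.94 × 2.27 − 1 × (-0.11) = -1.0362
π = -1.0362 / 1.94 = -0.53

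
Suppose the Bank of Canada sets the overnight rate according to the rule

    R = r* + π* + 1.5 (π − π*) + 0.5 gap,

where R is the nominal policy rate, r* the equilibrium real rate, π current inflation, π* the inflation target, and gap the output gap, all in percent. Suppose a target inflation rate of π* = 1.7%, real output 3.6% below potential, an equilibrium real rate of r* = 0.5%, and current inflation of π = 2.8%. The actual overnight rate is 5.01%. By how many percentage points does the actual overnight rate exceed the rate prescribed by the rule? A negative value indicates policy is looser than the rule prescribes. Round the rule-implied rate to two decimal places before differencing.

2.96 pp

Output 3.6% below potential → gap = -3.6.
R = 0.5 + 1.7 + 1.5 × (2.8 − 1.7) + 0.5 × (-3.6)
   = 0.5 + 1.7 + 1.65 − 1.8 = 2.05
Deviation = 5.01 − 2.05 = 2.96 pp.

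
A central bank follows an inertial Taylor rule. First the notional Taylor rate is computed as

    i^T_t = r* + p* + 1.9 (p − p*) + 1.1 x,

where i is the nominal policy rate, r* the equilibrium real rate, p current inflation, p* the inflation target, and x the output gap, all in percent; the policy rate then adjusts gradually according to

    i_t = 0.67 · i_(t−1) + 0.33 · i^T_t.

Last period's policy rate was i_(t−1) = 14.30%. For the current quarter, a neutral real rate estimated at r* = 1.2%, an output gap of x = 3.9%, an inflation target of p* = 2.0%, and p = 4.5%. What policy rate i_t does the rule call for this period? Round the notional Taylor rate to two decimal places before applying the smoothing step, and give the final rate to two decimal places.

i^T_t = 1.2 + 2.0 + 1.9 × (4.5 − 2.0) + 1.1 × 3.9
   = 1.2 + 2 + 4.75 + 4.29 = 12.24
i_t = 0.67 × 14.30 + 0.33 × 12.24 = 9.581 + 4.0392 = 13.62

13.62%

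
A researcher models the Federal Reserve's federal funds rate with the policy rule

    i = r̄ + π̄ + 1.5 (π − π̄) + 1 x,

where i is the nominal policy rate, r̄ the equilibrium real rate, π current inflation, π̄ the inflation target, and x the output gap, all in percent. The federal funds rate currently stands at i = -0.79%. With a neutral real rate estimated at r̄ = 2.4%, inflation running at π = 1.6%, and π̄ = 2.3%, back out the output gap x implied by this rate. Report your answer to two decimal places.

-4.44%

1 x = -0.79 − 2.4 − 2.3 − 1.5 × (1.6 − 2.3) = -4.44
x = -4.44 / 1 = -4.44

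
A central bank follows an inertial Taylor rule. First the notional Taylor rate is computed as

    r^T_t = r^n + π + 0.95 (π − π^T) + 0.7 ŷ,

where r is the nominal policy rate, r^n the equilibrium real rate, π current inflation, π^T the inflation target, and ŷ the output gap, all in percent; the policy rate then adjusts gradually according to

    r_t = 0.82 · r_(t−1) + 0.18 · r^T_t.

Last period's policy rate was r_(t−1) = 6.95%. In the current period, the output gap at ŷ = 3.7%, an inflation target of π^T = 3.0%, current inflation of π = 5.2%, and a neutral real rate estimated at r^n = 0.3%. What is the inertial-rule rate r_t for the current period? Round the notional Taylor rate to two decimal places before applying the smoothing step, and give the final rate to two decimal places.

7.53%

r^T_t = 0.3 + 5.2 + 0.95 × (5.2 − 3.0) + 0.7 × 3.7
   = 0.3 + 5.2 + 2.09 + 2.59 = 10.18
r_t = 0.82 × 6.95 + 0.18 × 10.18 = 5.699 + 1.8324 = 7.53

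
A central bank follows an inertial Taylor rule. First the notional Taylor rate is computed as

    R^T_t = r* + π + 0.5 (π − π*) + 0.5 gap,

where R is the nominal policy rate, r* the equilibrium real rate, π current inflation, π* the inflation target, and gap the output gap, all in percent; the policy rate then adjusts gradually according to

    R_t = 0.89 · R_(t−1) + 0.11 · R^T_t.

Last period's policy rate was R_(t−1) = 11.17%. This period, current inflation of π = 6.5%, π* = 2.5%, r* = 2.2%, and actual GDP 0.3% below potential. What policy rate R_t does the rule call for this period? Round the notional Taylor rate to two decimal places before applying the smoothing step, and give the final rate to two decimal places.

11.10%

Output 0.3% below potential → gap = -0.3.
R^T_t = 2.2 + 6.5 + 0.5 × (6.5 − 2.5) + 0.5 × (-0.3)
   = 2.2 + 6.5 + 2 − 0.15 = 10.55
R_t = 0.89 × 11.17 + 0.11 × 10.55 = 9.9413 + 1.1605 = 11.10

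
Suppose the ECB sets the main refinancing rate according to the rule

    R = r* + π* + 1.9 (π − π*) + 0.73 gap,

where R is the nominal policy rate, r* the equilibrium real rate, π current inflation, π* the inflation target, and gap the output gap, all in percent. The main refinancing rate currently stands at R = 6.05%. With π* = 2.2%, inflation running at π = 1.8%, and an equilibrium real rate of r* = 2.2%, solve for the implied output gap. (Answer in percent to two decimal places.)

0.73 gap = 6.05 − 2.2 − 2.2 − 1.9 × (1.8 − 2.2) = 2.41
gap = 2.41 / 0.73 = 3.30

3.30%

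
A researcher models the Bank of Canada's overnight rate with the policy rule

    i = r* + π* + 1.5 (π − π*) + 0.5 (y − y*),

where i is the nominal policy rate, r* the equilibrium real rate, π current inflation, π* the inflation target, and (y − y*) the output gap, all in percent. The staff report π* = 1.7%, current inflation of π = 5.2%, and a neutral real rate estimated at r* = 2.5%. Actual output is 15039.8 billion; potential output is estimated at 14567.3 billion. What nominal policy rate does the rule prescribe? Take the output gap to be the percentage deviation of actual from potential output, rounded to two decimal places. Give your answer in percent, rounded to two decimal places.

11.07%

Output gap = 100 × (15039.8 − 14567.3) / 14567.3 = 3.24%.
i = 2.50 + 1.70 + 1.5 × (5.20 − 1.70) + 0.5 × 3.24
   = 2.50 + 1.7 + 5.25 + 1.62 = 11.07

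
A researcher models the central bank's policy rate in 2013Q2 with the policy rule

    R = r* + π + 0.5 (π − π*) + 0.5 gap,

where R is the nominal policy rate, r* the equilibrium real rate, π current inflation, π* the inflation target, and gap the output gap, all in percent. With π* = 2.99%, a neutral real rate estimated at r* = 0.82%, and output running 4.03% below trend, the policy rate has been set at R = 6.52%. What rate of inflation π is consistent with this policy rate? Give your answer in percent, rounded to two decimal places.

Output 4.03% below potential → gap = -4.03.
Collecting π: R = r* + (1 + 0.5) π − 0.5 π* + 0.5 gap
1.5 π = 6.52 − 0.82 + 0.5 × 2.99 − 0.5 × (-4.03) = 9.21
π = 9.21 / 1.5 = 6.14

6.14%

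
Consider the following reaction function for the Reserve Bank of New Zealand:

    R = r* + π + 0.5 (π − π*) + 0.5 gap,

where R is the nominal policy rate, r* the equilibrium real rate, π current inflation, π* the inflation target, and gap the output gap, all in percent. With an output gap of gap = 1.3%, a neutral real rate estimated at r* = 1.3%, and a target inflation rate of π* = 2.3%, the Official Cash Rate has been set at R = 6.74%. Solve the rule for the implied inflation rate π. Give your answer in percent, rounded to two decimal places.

3.96%

Collecting π: R = r* + (1 + 0.5) π − 0.5 π* + 0.5 gap
1.5 π = 6.74 − 1.3 + 0.5 × 2.3 − 0.5 × 1.3 = 5.94
π = 5.94 / 1.5 = 3.96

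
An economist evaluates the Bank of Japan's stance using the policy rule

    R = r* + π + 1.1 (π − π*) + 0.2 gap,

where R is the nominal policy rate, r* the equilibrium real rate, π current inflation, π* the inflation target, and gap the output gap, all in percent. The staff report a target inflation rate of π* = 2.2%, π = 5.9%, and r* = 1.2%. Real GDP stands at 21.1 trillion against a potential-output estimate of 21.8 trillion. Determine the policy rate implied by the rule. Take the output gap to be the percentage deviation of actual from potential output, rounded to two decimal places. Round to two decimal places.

10.53%

Output gap = 100 × (21.1 − 21.8) / 21.8 = -3.21%.
R = 1.20 + 5.90 + 1.1 × (5.90 − 2.20) + 0.2 × (-3.21)
   = 1.20 + 5.9 + 4.07 − 0.642 = 10.53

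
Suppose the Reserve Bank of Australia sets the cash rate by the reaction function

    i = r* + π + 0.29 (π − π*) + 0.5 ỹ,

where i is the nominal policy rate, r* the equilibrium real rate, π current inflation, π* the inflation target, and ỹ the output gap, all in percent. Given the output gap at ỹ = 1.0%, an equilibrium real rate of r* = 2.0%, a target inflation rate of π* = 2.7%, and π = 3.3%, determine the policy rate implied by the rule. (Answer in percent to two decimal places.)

i = 2.0 + 3.3 + 0.29 × (3.3 − 2.7) + 0.5 × 1.0
   = 2.0 + 3.3 + 0.174 + 0.5 = 5.97

5.97%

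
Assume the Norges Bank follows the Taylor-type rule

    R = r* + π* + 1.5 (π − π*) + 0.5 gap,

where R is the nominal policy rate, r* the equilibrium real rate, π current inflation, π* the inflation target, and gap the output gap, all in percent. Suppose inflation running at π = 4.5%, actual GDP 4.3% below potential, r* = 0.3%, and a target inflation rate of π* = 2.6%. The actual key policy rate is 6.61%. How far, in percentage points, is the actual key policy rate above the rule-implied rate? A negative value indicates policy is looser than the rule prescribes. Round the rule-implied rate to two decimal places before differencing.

3.01 pp

Output 4.3% below potential → gap = -4.3.
R = 0.3 + 2.6 + 1.5 × (4.5 − 2.6) + 0.5 × (-4.3)
   = 0.3 + 2.6 + 2.85 − 2.15 = 3.60
Deviation = 6.61 − 3.60 = 3.01 pp.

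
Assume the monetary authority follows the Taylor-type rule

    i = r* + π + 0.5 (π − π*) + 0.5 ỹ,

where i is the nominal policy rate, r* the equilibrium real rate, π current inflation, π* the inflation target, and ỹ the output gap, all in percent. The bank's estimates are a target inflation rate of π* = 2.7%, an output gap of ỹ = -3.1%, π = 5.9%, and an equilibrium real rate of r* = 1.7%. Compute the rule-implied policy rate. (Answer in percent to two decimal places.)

i = 1.7 + 5.9 + 0.5 × (5.9 − 2.7) + 0.5 × (-3.1)
   = 1.7 + 5.9 + 1.6 − 1.55 = 7.65

7.65%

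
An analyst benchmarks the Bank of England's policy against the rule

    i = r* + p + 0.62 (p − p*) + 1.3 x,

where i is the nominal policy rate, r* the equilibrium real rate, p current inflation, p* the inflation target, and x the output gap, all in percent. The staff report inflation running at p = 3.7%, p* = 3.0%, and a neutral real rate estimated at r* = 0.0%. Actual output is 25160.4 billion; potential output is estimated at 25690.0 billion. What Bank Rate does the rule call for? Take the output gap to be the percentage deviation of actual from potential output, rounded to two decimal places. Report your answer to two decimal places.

1.46%

Output gap = 100 × (25160.4 − 25690.0) / 25690.0 = -2.06%.
i = 0.00 + 3.70 + 0.62 × (3.70 − 3.00) + 1.3 × (-2.06)
   = 0.00 + 3.7 + 0.434 − 2.678 = 1.46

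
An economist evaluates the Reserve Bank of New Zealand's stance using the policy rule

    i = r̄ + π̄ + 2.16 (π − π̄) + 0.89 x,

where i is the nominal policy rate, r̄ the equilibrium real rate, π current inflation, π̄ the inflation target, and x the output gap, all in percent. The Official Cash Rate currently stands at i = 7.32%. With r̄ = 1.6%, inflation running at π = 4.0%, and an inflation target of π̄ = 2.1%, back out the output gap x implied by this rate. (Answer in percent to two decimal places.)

0.89 x = 7.32 − 1.6 − 2.1 − 2.16 × (4.0 − 2.1) = -0.484
x = -0.484 / 0.89 = -0.54

-0.54%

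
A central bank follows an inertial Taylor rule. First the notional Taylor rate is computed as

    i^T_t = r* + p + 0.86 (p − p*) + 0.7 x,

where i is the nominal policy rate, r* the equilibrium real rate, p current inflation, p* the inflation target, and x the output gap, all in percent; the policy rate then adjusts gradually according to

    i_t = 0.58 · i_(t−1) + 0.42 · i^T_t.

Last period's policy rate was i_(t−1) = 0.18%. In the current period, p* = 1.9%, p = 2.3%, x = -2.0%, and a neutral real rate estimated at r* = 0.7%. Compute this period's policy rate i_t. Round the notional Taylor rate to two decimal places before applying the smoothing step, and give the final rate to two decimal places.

i^T_t = 0.7 + 2.3 + 0.86 × (2.3 − 1.9) + 0.7 × (-2.0)
   = 0.7 + 2.3 + 0.344 − 1.4 = 1.94
i_t = 0.58 × 0.18 + 0.42 × 1.94 = 0.1044 + 0.8148 = 0.92

0.92%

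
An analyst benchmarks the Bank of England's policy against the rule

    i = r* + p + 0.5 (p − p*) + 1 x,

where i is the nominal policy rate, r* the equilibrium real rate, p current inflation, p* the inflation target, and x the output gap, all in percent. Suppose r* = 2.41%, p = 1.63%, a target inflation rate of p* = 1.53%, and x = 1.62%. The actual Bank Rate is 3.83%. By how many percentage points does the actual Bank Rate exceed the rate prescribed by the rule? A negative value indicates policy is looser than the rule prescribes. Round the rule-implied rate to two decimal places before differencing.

-1.88 pp

i = 2.41 + 1.63 + 0.5 × (1.63 − 1.53) + 1 × 1.62
   = 2.41 + 1.63 + 0.05 + 1.62 = 5.71
Deviation = 3.83 − 5.71 = -1.88 pp.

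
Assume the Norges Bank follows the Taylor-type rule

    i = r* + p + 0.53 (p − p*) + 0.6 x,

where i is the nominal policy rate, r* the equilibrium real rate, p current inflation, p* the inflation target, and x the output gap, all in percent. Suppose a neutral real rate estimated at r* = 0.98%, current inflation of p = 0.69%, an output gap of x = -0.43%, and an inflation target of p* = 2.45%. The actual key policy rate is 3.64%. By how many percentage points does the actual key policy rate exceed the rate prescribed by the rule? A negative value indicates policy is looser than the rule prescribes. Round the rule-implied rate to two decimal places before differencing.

i = 0.98 + 0.69 + 0.53 × (0.69 − 2.45) + 0.6 × (-0.43)
   = 0.98 + 0.69 − 0.9328 − 0.258 = 0.48
Deviation = 3.64 − 0.48 = 3.16 pp.

3.16 pp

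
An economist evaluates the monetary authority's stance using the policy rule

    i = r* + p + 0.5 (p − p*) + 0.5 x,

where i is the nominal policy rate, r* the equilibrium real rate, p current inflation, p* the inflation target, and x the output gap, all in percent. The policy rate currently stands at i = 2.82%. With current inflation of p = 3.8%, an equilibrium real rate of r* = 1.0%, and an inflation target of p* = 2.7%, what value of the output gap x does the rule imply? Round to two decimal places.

0.5 x = 2.82 − 1.0 − 3.8 − 0.5 × (3.8 − 2.7) = -2.53
x = -2.53 / 0.5 = -5.06

-5.06%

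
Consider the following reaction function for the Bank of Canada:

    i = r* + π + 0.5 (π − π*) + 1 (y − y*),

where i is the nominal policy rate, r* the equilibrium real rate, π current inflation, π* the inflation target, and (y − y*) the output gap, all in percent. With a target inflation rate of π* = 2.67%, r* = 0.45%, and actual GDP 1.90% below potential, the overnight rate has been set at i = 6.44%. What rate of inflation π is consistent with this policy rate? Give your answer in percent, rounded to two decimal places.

Output 1.90% below potential → (y − y*) = -1.90.
Collecting π: i = r* + (1 + 0.5) π − 0.5 π* + 1 (y − y*)
1.5 π = 6.44 − 0.45 + 0.5 × 2.67 − 1 × (-1.90) = 9.225
π = 9.225 / 1.5 = 6.15

6.15%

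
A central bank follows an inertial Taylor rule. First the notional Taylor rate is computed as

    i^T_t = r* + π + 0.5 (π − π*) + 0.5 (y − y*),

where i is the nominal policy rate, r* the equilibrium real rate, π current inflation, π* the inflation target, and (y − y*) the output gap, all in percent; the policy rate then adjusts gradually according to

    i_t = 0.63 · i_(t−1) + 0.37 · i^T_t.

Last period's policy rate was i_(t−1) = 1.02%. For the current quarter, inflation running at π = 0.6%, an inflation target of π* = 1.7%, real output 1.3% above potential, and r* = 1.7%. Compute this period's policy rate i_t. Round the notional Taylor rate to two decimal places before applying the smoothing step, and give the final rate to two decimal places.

1.53%

Output 1.3% above potential → (y − y*) = 1.3.
i^T_t = 1.7 + 0.6 + 0.5 × (0.6 − 1.7) + 0.5 × 1.3
   = 1.7 + 0.6 − 0.55 + 0.65 = 2.40
i_t = 0.63 × 1.02 + 0.37 × 2.40 = 0.6426 + 0.888 = 1.53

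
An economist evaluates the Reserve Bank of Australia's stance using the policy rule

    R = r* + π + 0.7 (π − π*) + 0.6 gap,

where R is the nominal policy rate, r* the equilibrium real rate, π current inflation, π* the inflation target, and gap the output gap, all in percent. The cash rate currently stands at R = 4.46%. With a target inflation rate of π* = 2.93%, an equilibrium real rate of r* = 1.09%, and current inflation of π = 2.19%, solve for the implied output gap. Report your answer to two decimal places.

0.6 gap = 4.46 − 1.09 − 2.19 − 0.7 × (2.19 − 2.93) = 1.698
gap = 1.698 / 0.6 = 2.83

2.83%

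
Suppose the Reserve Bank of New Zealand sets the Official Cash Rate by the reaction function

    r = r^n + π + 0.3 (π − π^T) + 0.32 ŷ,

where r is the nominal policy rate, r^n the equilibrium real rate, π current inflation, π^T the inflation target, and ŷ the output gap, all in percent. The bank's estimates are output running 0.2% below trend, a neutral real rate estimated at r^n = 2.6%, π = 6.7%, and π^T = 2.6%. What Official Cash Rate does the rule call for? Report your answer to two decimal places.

10.47%

Output 0.2% below potential → ŷ = -0.2.
r = 2.6 + 6.7 + 0.3 × (6.7 − 2.6) + 0.32 × (-0.2)
   = 2.6 + 6.7 + 1.23 − 0.064 = 10.47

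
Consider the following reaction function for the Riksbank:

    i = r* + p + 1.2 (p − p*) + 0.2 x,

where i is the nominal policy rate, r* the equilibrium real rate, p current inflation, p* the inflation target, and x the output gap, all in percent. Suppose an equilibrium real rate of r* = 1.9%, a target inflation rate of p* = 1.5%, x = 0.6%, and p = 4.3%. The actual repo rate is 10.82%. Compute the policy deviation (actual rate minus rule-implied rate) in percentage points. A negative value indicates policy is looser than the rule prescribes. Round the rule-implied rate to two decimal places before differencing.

1.14 pp

i = 1.9 + 4.3 + 1.2 × (4.3 − 1.5) + 0.2 × 0.6
   = 1.9 + 4.3 + 3.36 + 0.12 = 9.68
Deviation = 10.82 − 9.68 = 1.14 pp.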